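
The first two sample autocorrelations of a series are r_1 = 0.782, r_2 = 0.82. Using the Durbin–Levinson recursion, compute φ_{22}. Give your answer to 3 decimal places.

φ_{22} = (r_2 − r_1²) / (1 − r_1²)
r_1² = (0.782)² = 0.611524
Numerator = 0.82 − 0.6115 = 0.2085; denominator = 1 − 0.6115 = 0.3885
φ_{22} = 0.2085 / 0.3885 = 0.537

0.537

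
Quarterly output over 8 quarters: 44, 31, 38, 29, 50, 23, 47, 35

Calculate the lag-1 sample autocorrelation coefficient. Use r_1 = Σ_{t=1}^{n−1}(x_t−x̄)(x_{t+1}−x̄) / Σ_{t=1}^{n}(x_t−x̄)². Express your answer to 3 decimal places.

Mean x̄ = (44 + 31 + 38 + 29 + 50 + 23 + 47 + 35)/8 = 37.1250
Deviations from mean: 6.8750, -6.1250, 0.8750, -8.1250, 12.8750, -14.1250, 9.8750, -2.1250
Σ(x_t−x̄)(x_{t+1}−x̄) = (-42.1094) + (-5.3594) + (-7.1094) + (-104.6094) + (-181.8594) + (-139.4844) + (-20.9844) = -501.5156
Denominator Σ(x_t−x̄)² = 618.8750
r_1 = -501.5156 / 618.8750 = -0.810

-0.810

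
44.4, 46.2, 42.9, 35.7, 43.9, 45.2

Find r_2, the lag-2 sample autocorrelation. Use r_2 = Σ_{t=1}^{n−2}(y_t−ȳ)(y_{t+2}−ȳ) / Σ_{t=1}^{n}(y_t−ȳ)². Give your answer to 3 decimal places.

-0.552

Mean ȳ = (44.4 + 46.2 + 42.9 + 35.7 + 43.9 + 45.2)/6 = 43.0500
Numerator Σ_{t=1}^{4}(y_t−ȳ)(y_{t+2}−ȳ) = -39.2850
Denominator Σ(y_t−ȳ)² = 71.1350
r_2 = -39.2850 / 71.1350 = -0.552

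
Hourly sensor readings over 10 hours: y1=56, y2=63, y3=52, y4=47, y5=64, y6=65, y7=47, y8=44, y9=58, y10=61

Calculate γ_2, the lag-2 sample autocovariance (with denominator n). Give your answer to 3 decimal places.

-43.928

Mean ȳ = (56 + 63 + 52 + 47 + 64 + 65 + 47 + 44 + 58 + 61)/10 = 55.7000
Σ_{t=1}^{8}(y_t−ȳ)(y_{t+2}−ȳ) = -439.2800
γ_2 = -439.2800 / 10 = -43.928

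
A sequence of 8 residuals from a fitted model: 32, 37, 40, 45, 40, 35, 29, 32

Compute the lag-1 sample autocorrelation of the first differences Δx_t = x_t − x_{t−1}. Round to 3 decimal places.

First differences Δx: 5, 3, 5, -5, -5, -6, 3
Mean of differences = 0.0000
Numerator Σ(Δx_t−Δx̄)(Δx_{t+1}−Δx̄) = 42.0000
Denominator Σ(Δx_t−Δx̄)² = 154.0000
r_1(Δx) = 42.0000 / 154.0000 = 0.273

0.273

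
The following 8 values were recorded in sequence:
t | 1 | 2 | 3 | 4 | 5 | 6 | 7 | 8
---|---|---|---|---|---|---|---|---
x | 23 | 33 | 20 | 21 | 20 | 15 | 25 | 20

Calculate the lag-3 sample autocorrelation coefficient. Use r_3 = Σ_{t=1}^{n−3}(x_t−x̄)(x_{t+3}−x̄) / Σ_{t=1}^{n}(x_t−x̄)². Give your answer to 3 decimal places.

-0.040

Mean x̄ = (23 + 33 + 20 + 21 + 20 + 15 + 25 + 20)/8 = 22.1250
Deviations from mean: 0.8750, 10.8750, -2.1250, -1.1250, -2.1250, -7.1250, 2.8750, -2.1250
Σ(x_t−x̄)(x_{t+3}−x̄) = (-0.9844) + (-23.1094) + (15.1406) + (-3.2344) + (4.5156) = -7.6719
Denominator Σ(x_t−x̄)² = 192.8750
r_3 = -7.6719 / 192.8750 = -0.040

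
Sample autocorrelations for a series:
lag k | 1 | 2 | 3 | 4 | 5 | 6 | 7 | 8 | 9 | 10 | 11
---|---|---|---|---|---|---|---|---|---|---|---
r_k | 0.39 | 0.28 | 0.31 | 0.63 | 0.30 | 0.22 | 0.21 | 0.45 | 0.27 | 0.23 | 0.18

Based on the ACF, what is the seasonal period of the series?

4

The largest autocorrelation is r_4 = 0.63, with a weaker echo at lag 8 (0.45); the remaining lags stay at or below 0.39. The elevated value at lag 1 (0.39), dropping to 0.28 at lag 2, reflects decaying short-term dependence rather than seasonality.
The dominant spike at lag 4 indicates a seasonal period of 4.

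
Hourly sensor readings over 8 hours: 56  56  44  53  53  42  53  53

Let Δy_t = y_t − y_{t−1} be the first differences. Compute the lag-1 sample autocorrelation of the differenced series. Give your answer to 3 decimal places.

First differences Δy: 0, -12, 9, 0, -11, 11, 0
Mean of differences = -0.4286
Numerator Σ(Δy_t−Δȳ)(Δy_{t+1}−Δȳ) = -230.4694
Denominator Σ(Δy_t−Δȳ)² = 465.7143
r_1(Δy) = -230.4694 / 465.7143 = -0.495

-0.495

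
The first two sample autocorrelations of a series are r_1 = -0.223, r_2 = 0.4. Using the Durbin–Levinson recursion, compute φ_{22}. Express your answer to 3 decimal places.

φ_{22} = (r_2 − r_1²) / (1 − r_1²)
r_1² = (-0.223)² = 0.049729
Numerator = 0.4 − 0.0497 = 0.3503; denominator = 1 − 0.0497 = 0.9503
φ_{22} = 0.3503 / 0.9503 = 0.369

0.369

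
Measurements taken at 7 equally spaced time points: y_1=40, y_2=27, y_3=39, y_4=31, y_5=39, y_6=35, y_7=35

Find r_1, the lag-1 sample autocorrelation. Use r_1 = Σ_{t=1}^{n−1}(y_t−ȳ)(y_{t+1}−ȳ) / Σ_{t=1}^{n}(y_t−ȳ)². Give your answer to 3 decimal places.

-0.756

Mean ȳ = (40 + 27 + 39 + 31 + 39 + 35 + 35)/7 = 35.1429
Deviations from mean: 4.8571, -8.1429, 3.8571, -4.1429, 3.8571, -0.1429, -0.1429
Numerator Σ_{t=1}^{6}(y_t−ȳ)(y_{t+1}−ȳ) = -103.4490
Denominator Σ(y_t−ȳ)² = 136.8571
r_1 = -103.4490 / 136.8571 = -0.756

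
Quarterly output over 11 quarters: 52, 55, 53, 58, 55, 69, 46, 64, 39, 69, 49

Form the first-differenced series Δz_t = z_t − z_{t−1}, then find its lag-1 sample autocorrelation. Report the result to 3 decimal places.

-0.863

First differences Δz: 3, -2, 5, -3, 14, -23, 18, -25, 30, -20
Mean of differences = -0.3000
Numerator Σ(Δz_t−Δz̄)(Δz_{t+1}−Δz̄) = -2604.8900
Denominator Σ(Δz_t−Δz̄)² = 3020.1000
r_1(Δz) = -2604.8900 / 3020.1000 = -0.863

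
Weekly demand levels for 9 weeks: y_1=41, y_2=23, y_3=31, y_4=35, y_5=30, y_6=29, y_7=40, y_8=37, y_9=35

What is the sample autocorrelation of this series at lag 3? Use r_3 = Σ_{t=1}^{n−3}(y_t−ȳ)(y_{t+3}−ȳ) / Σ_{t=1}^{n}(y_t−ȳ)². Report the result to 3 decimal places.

Mean ȳ = (41 + 23 + 31 + 35 + 30 + 29 + 40 + 37 + 35)/9 = 33.4444
Σ(y_t−ȳ)(y_{t+3}−ȳ) = (11.7531) + (35.9753) + (10.8642) + (10.1975) + (-12.2469) + (-6.9136) = 49.6296
Denominator Σ(y_t−ȳ)² = 264.2222
r_3 = 49.6296 / 264.2222 = 0.188

0.188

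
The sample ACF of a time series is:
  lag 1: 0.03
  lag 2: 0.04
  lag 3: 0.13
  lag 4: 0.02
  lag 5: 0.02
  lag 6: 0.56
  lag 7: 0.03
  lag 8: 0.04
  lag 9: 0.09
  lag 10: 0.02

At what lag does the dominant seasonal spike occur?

The largest autocorrelation is r_6 = 0.56; the remaining lags stay at or below 0.13.
The dominant spike at lag 6 indicates a seasonal period of 6.

6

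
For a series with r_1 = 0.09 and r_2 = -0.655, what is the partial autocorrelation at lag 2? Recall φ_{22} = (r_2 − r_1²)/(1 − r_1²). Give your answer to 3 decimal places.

-0.669

φ_{22} = (r_2 − r_1²) / (1 − r_1²)
r_1² = (0.09)² = 0.0081
Numerator = -0.655 − 0.0081 = -0.6631; denominator = 1 − 0.0081 = 0.9919
φ_{22} = -0.6631 / 0.9919 = -0.669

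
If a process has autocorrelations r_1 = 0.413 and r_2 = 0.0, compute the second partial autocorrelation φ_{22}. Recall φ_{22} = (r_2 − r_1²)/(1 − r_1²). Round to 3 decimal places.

φ_{22} = (r_2 − r_1²) / (1 − r_1²)
r_1² = (0.413)² = 0.170569
Numerator = 0.0 − 0.1706 = -0.1706; denominator = 1 − 0.1706 = 0.8294
φ_{22} = -0.1706 / 0.8294 = -0.206

-0.206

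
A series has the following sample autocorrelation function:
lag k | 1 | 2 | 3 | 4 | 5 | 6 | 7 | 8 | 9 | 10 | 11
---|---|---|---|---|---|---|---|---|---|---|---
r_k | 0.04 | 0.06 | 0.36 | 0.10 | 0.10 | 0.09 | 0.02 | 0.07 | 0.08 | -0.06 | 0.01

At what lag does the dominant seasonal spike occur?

The largest autocorrelation is r_3 = 0.36; the remaining lags stay at or below 0.10.
The dominant spike at lag 3 indicates a seasonal period of 3.

3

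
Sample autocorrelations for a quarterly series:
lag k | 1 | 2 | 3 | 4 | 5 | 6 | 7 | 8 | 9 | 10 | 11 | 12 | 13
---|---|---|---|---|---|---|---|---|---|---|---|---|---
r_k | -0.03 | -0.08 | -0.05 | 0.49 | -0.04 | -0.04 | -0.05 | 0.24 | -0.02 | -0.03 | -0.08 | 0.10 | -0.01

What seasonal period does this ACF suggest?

The largest autocorrelation is r_4 = 0.49, with a weaker echo at lag 8 (0.24); the remaining lags stay at or below 0.10.
The dominant spike at lag 4 indicates a seasonal period of 4.

4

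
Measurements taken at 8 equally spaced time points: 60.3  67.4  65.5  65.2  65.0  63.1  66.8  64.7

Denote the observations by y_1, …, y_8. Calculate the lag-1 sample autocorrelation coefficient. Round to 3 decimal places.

-0.383

Mean ȳ = (60.3 + 67.4 + 65.5 + 65.2 + 65.0 + 63.1 + 66.8 + 64.7)/8 = 64.7500
Deviations from mean: -4.4500, 2.6500, 0.7500, 0.4500, 0.2500, -1.6500, 2.0500, -0.0500
Σ(y_t−ȳ)(y_{t+1}−ȳ) = (-11.7925) + (1.9875) + (0.3375) + (0.1125) + (-0.4125) + (-3.3825) + (-0.1025) = -13.2525
Denominator Σ(y_t−ȳ)² = 34.5800
r_1 = -13.2525 / 34.5800 = -0.383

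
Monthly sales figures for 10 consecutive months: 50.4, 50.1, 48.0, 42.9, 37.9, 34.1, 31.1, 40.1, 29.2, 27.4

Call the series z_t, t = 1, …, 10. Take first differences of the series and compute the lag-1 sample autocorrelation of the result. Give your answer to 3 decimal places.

First differences Δz: -0.3, -2.1, -5.1, -5.0, -3.8, -3.0, 9.0, -10.9, -1.8
Mean of differences = -2.5556
Numerator Σ(Δz_t−Δz̄)(Δz_{t+1}−Δz̄) = -98.1820
Denominator Σ(Δz_t−Δz̄)² = 223.2222
r_1(Δz) = -98.1820 / 223.2222 = -0.440

-0.440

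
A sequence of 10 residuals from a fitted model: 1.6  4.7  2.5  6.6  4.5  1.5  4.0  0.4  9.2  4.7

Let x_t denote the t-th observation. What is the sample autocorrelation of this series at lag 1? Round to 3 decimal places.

-0.347

Mean x̄ = (1.6 + 4.7 + 2.5 + 6.6 + 4.5 + 1.5 + 4.0 + 0.4 + 9.2 + 4.7)/10 = 3.9700
Numerator Σ_{t=1}^{9}(x_t−x̄)(x_{t+1}−x̄) = -21.6189
Denominator Σ(x_t−x̄)² = 62.2410
r_1 = -21.6189 / 62.2410 = -0.347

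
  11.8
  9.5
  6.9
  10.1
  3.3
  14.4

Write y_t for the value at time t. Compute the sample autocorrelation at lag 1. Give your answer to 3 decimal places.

-0.496

Mean ȳ = (11.8 + 9.5 + 6.9 + 10.1 + 3.3 + 14.4)/6 = 9.3333
Deviations from mean: 2.4667, 0.1667, -2.4333, 0.7667, -6.0333, 5.0667
Σ(y_t−ȳ)(y_{t+1}−ȳ) = (0.4111) + (-0.4056) + (-1.8656) + (-4.6256) + (-30.5689) = -37.0544
Denominator Σ(y_t−ȳ)² = 74.6933
r_1 = -37.0544 / 74.6933 = -0.496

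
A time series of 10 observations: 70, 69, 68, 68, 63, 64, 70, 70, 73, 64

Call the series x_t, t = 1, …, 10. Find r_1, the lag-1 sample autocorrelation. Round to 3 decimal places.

Mean x̄ = (70 + 69 + 68 + 68 + 63 + 64 + 70 + 70 + 73 + 64)/10 = 67.9000
Numerator Σ_{t=1}^{9}(x_t−x̄)(x_{t+1}−x̄) = 8.0900
Denominator Σ(x_t−x̄)² = 94.9000
r_1 = 8.0900 / 94.9000 = 0.085

0.085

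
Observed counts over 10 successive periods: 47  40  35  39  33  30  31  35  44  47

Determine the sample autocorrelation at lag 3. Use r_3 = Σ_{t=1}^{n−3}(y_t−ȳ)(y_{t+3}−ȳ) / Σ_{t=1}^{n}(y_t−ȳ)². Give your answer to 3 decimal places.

-0.218

Mean ȳ = (47 + 40 + 35 + 39 + 33 + 30 + 31 + 35 + 44 + 47)/10 = 38.1000
Σ(y_t−ȳ)(y_{t+3}−ȳ) = (8.0100) + (-9.6900) + (25.1100) + (-6.3900) + (15.8100) + (-47.7900) + (-63.1900) = -78.1300
Denominator Σ(y_t−ȳ)² = 358.9000
r_3 = -78.1300 / 358.9000 = -0.218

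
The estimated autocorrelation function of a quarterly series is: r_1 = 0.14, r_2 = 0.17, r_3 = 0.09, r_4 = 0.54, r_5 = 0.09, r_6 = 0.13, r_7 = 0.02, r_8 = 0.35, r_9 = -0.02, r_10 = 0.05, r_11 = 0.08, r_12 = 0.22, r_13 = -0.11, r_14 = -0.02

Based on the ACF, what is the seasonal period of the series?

The largest autocorrelation is r_4 = 0.54, with weaker echoes at lags 8 (0.35) and 12 (0.22); the remaining lags stay at or below 0.17.
The dominant spike at lag 4 indicates a seasonal period of 4.

4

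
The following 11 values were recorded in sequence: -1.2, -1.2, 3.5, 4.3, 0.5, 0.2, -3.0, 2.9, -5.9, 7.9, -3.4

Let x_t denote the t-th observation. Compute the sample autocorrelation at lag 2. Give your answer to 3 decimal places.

0.326

Mean x̄ = (-1.2 − 1.2 + 3.5 + 4.3 + 0.5 + 0.2 − 3.0 + 2.9 − 5.9 + 7.9 − 3.4)/11 = 0.4182
Numerator Σ_{t=1}^{9}(x_t−x̄)(x_{t+2}−x̄) = 51.6048
Denominator Σ(x_t−x̄)² = 158.1764
r_2 = 51.6048 / 158.1764 = 0.326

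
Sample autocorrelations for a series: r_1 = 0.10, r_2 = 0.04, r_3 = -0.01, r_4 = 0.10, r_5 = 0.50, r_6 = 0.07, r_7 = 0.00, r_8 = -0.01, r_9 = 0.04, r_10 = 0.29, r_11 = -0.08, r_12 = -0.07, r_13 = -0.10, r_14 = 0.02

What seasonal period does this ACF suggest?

The largest autocorrelation is r_5 = 0.50, with a weaker echo at lag 10 (0.29); the remaining lags stay at or below 0.10.
The dominant spike at lag 5 indicates a seasonal period of 5.

5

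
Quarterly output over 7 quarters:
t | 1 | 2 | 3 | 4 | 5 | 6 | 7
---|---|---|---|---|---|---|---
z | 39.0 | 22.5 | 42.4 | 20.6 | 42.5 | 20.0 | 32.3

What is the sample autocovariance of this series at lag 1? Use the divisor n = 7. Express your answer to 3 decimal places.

Mean z̄ = (39.0 + 22.5 + 42.4 + 20.6 + 42.5 + 20.0 + 32.3)/7 = 31.3286
Deviations: 7.6714, -8.8286, 11.0714, -10.7286, 11.1714, -11.3286, 0.9714
Σ_{t=1}^{6}(z_t−z̄)(z_{t+1}−z̄) = -541.6680
γ_1 = -541.6680 / 7 = -77.381

-77.381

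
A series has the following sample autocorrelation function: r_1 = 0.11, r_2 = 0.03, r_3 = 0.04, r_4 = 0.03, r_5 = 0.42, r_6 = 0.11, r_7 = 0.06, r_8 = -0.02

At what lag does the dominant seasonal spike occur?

The largest autocorrelation is r_5 = 0.42; the remaining lags stay at or below 0.11.
The dominant spike at lag 5 indicates a seasonal period of 5.

5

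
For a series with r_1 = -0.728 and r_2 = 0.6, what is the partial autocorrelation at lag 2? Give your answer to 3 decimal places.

0.149

φ_{22} = (r_2 − r_1²) / (1 − r_1²)
r_1² = (-0.728)² = 0.529984
Numerator = 0.6 − 0.5300 = 0.0700; denominator = 1 − 0.5300 = 0.4700
φ_{22} = 0.0700 / 0.4700 = 0.149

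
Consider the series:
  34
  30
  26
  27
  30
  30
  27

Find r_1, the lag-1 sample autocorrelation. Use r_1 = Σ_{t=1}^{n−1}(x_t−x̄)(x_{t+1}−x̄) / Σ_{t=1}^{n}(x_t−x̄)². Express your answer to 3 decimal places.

Mean x̄ = (34 + 30 + 26 + 27 + 30 + 30 + 27)/7 = 29.1429
Σ(x_t−x̄)(x_{t+1}−x̄) = (4.1633) + (-2.6939) + (6.7347) + (-1.8367) + (0.7347) + (-1.8367) = 5.2653
Denominator Σ(x_t−x̄)² = 44.8571
r_1 = 5.2653 / 44.8571 = 0.117

0.117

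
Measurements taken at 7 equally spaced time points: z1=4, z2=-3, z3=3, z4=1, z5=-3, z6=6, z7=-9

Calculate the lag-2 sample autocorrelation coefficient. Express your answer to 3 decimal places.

Mean z̄ = (4 − 3 + 3 + 1 − 3 + 6 − 9)/7 = -0.1429
Deviations from mean: 4.1429, -2.8571, 3.1429, 1.1429, -2.8571, 6.1429, -8.8571
Σ(z_t−z̄)(z_{t+2}−z̄) = (13.0204) + (-3.2653) + (-8.9796) + (7.0204) + (25.3061) = 33.1020
Denominator Σ(z_t−z̄)² = 160.8571
r_2 = 33.1020 / 160.8571 = 0.206

0.206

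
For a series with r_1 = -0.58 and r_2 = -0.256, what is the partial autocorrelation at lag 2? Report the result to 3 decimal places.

φ_{22} = (r_2 − r_1²) / (1 − r_1²)
r_1² = (-0.58)² = 0.3364
Numerator = -0.256 − 0.3364 = -0.5924; denominator = 1 − 0.3364 = 0.6636
φ_{22} = -0.5924 / 0.6636 = -0.893

-0.893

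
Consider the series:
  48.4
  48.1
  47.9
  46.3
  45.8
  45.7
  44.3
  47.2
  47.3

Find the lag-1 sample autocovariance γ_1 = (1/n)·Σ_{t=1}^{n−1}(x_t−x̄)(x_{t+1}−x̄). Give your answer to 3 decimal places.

0.718

Mean x̄ = (48.4 + 48.1 + 47.9 + 46.3 + 45.8 + 45.7 + 44.3 + 47.2 + 47.3)/9 = 46.7778
Σ_{t=1}^{8}(x_t−x̄)(x_{t+1}−x̄) = 6.4584
γ_1 = 6.4584 / 9 = 0.718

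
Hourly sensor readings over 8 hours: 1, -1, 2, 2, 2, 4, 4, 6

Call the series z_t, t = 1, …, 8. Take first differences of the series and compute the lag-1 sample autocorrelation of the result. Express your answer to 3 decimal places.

-0.578

First differences Δz: -2, 3, 0, 0, 2, 0, 2
Mean of differences = 0.7143
Numerator Σ(Δz_t−Δz̄)(Δz_{t+1}−Δz̄) = -10.0816
Denominator Σ(Δz_t−Δz̄)² = 17.4286
r_1(Δz) = -10.0816 / 17.4286 = -0.578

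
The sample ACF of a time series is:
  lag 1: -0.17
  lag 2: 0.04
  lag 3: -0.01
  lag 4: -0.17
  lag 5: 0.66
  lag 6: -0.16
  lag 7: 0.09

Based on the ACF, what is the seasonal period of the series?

5

The largest autocorrelation is r_5 = 0.66; the remaining lags stay at or below 0.09.
The dominant spike at lag 5 indicates a seasonal period of 5.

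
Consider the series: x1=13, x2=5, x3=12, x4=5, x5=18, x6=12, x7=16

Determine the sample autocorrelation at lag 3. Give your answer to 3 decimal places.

-0.538

Mean x̄ = (13 + 5 + 12 + 5 + 18 + 12 + 16)/7 = 11.5714
Deviations from mean: 1.4286, -6.5714, 0.4286, -6.5714, 6.4286, 0.4286, 4.4286
Σ(x_t−x̄)(x_{t+3}−x̄) = (-9.3878) + (-42.2449) + (0.1837) + (-29.1020) = -80.5510
Denominator Σ(x_t−x̄)² = 149.7143
r_3 = -80.5510 / 149.7143 = -0.538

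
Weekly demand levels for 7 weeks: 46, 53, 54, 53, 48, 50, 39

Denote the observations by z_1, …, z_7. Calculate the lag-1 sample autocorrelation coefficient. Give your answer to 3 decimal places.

0.077

Mean z̄ = (46 + 53 + 54 + 53 + 48 + 50 + 39)/7 = 49.0000
Σ(z_t−z̄)(z_{t+1}−z̄) = (-12.0000) + (20.0000) + (20.0000) + (-4.0000) + (-1.0000) + (-10.0000) = 13.0000
Denominator Σ(z_t−z̄)² = 168.0000
r_1 = 13.0000 / 168.0000 = 0.077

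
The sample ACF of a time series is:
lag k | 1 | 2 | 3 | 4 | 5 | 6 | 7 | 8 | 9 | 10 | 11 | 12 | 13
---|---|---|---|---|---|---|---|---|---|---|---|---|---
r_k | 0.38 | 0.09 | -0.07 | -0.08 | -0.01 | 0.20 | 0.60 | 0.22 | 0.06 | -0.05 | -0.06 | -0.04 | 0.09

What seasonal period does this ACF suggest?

The largest autocorrelation is r_7 = 0.60; the remaining lags stay at or below 0.38. The elevated value at lag 1 (0.38), dropping to 0.09 at lag 2, reflects decaying short-term dependence rather than seasonality.
The dominant spike at lag 7 indicates a seasonal period of 7.

7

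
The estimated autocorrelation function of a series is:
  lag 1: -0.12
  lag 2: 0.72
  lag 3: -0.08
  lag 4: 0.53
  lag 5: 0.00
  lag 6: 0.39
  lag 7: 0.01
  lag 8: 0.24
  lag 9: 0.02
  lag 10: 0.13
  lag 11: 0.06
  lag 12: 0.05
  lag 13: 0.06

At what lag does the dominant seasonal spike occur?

The largest autocorrelation is r_2 = 0.72, with weaker echoes at lags 4 (0.53), 6 (0.39) and 8 (0.24); the remaining lags stay at or below 0.13.
The dominant spike at lag 2 indicates a seasonal period of 2.

2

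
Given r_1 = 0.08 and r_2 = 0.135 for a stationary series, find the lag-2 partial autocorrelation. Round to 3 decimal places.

0.129

φ_{22} = (r_2 − r_1²) / (1 − r_1²)
r_1² = (0.08)² = 0.0064
Numerator = 0.135 − 0.0064 = 0.1286; denominator = 1 − 0.0064 = 0.9936
φ_{22} = 0.1286 / 0.9936 = 0.129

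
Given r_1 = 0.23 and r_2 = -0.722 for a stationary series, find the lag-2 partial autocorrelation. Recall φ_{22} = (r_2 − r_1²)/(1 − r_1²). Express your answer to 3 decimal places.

φ_{22} = (r_2 − r_1²) / (1 − r_1²)
r_1² = (0.23)² = 0.0529
Numerator = -0.722 − 0.0529 = -0.7749; denominator = 1 − 0.0529 = 0.9471
φ_{22} = -0.7749 / 0.9471 = -0.818

-0.818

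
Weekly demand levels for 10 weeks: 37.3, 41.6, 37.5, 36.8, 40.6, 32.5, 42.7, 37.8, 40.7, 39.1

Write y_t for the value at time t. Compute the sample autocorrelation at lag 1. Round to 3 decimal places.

-0.638

Mean ȳ = (37.3 + 41.6 + 37.5 + 36.8 + 40.6 + 32.5 + 42.7 + 37.8 + 40.7 + 39.1)/10 = 38.6600
Numerator Σ_{t=1}^{9}(y_t−ȳ)(y_{t+1}−ȳ) = -50.0276
Denominator Σ(y_t−ȳ)² = 78.4240
r_1 = -50.0276 / 78.4240 = -0.638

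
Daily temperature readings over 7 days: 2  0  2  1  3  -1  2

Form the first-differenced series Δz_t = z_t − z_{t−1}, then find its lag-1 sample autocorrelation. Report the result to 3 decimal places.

-0.737

First differences Δz: -2, 2, -1, 2, -4, 3
Mean of differences = 0.0000
Numerator Σ(Δz_t−Δz̄)(Δz_{t+1}−Δz̄) = -28.0000
Denominator Σ(Δz_t−Δz̄)² = 38.0000
r_1(Δz) = -28.0000 / 38.0000 = -0.737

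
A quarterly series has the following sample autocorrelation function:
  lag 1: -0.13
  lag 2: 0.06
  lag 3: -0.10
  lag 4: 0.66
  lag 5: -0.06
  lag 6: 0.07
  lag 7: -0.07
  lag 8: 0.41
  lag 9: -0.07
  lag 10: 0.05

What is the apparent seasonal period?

4

The largest autocorrelation is r_4 = 0.66, with a weaker echo at lag 8 (0.41); the remaining lags stay at or below 0.07.
The dominant spike at lag 4 indicates a seasonal period of 4.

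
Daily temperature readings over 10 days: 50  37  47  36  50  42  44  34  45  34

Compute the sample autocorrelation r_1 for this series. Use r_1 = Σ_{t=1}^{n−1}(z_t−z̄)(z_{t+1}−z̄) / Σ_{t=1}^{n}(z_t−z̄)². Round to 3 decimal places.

-0.584

Mean z̄ = (50 + 37 + 47 + 36 + 50 + 42 + 44 + 34 + 45 + 34)/10 = 41.9000
Numerator Σ_{t=1}^{9}(z_t−z̄)(z_{t+1}−z̄) = -207.1100
Denominator Σ(z_t−z̄)² = 354.9000
r_1 = -207.1100 / 354.9000 = -0.584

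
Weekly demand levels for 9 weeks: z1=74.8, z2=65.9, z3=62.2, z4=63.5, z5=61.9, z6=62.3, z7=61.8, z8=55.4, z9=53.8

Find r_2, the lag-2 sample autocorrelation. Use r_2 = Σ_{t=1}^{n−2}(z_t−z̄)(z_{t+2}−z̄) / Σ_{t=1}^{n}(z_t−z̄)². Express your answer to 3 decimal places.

0.026

Mean z̄ = (74.8 + 65.9 + 62.2 + 63.5 + 61.9 + 62.3 + 61.8 + 55.4 + 53.8)/9 = 62.4000
Σ(z_t−z̄)(z_{t+2}−z̄) = (-2.4800) + (3.8500) + (0.1000) + (-0.1100) + (0.3000) + (0.7000) + (5.1600) = 7.5200
Denominator Σ(z_t−z̄)² = 290.8400
r_2 = 7.5200 / 290.8400 = 0.026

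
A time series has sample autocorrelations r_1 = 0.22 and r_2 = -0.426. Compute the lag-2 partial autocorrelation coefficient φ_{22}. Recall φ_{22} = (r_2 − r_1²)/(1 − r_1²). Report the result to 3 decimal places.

φ_{22} = (r_2 − r_1²) / (1 − r_1²)
r_1² = (0.22)² = 0.0484
Numerator = -0.426 − 0.0484 = -0.4744; denominator = 1 − 0.0484 = 0.9516
φ_{22} = -0.4744 / 0.9516 = -0.499

-0.499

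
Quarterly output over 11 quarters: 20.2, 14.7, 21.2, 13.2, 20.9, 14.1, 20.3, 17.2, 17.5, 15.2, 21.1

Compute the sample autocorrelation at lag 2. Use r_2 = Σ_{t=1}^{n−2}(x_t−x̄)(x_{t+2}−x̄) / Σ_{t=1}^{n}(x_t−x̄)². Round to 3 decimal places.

0.624

Mean x̄ = (20.2 + 14.7 + 21.2 + 13.2 + 20.9 + 14.1 + 20.3 + 17.2 + 17.5 + 15.2 + 21.1)/11 = 17.7818
Numerator Σ_{t=1}^{9}(x_t−x̄)(x_{t+2}−x̄) = 59.7657
Denominator Σ(x_t−x̄)² = 95.7364
r_2 = 59.7657 / 95.7364 = 0.624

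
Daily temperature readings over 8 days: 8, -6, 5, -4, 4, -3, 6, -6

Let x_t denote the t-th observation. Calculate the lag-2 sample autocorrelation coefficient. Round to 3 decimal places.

0.578

Mean x̄ = (8 − 6 + 5 − 4 + 4 − 3 + 6 − 6)/8 = 0.5000
Deviations from mean: 7.5000, -6.5000, 4.5000, -4.5000, 3.5000, -3.5000, 5.5000, -6.5000
Numerator Σ_{t=1}^{6}(x_t−x̄)(x_{t+2}−x̄) = 136.5000
Denominator Σ(x_t−x̄)² = 236.0000
r_2 = 136.5000 / 236.0000 = 0.578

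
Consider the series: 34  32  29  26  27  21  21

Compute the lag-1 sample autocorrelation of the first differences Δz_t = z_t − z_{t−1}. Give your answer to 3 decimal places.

First differences Δz: -2, -3, -3, 1, -6, 0
Mean of differences = -2.1667
Numerator Σ(Δz_t−Δz̄)(Δz_{t+1}−Δz̄) = -22.5278
Denominator Σ(Δz_t−Δz̄)² = 30.8333
r_1(Δz) = -22.5278 / 30.8333 = -0.731

-0.731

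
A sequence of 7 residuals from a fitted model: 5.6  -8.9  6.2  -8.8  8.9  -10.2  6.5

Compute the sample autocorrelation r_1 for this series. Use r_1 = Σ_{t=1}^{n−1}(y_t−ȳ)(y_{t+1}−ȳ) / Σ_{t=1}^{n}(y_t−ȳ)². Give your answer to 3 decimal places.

-0.877

Mean ȳ = (5.6 − 8.9 + 6.2 − 8.8 + 8.9 − 10.2 + 6.5)/7 = -0.1000
Σ(y_t−ȳ)(y_{t+1}−ȳ) = (-50.1600) + (-55.4400) + (-54.8100) + (-78.3000) + (-90.9000) + (-66.6600) = -396.2700
Denominator Σ(y_t−ȳ)² = 451.8800
r_1 = -396.2700 / 451.8800 = -0.877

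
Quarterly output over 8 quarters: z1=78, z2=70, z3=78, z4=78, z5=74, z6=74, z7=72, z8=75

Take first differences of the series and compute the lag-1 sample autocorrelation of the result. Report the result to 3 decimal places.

-0.445

First differences Δz: -8, 8, 0, -4, 0, -2, 3
Mean of differences = -0.4286
Numerator Σ(Δz_t−Δz̄)(Δz_{t+1}−Δz̄) = -69.3265
Denominator Σ(Δz_t−Δz̄)² = 155.7143
r_1(Δz) = -69.3265 / 155.7143 = -0.445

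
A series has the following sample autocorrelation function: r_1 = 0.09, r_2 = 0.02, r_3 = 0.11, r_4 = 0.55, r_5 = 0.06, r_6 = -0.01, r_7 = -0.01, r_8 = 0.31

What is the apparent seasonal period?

4

The largest autocorrelation is r_4 = 0.55, with a weaker echo at lag 8 (0.31); the remaining lags stay at or below 0.11.
The dominant spike at lag 4 indicates a seasonal period of 4.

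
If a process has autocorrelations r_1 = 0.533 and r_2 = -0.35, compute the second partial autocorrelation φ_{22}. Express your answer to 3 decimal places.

φ_{22} = (r_2 − r_1²) / (1 − r_1²)
r_1² = (0.533)² = 0.284089
Numerator = -0.35 − 0.2841 = -0.6341; denominator = 1 − 0.2841 = 0.7159
φ_{22} = -0.6341 / 0.7159 = -0.886

-0.886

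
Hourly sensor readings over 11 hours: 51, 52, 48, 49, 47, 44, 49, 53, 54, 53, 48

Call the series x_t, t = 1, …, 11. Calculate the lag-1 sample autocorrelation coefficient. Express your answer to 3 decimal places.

Mean x̄ = (51 + 52 + 48 + 49 + 47 + 44 + 49 + 53 + 54 + 53 + 48)/11 = 49.8182
Numerator Σ_{t=1}^{10}(x_t−x̄)(x_{t+1}−x̄) = 41.7851
Denominator Σ(x_t−x̄)² = 93.6364
r_1 = 41.7851 / 93.6364 = 0.446

0.446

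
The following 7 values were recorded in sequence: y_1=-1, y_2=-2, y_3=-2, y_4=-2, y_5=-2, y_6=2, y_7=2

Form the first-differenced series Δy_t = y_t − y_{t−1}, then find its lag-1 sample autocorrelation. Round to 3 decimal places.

First differences Δy: -1, 0, 0, 0, 4, 0
Mean of differences = 0.5000
Numerator Σ(Δy_t−Δȳ)(Δy_{t+1}−Δȳ) = -2.2500
Denominator Σ(Δy_t−Δȳ)² = 15.5000
r_1(Δy) = -2.2500 / 15.5000 = -0.145

-0.145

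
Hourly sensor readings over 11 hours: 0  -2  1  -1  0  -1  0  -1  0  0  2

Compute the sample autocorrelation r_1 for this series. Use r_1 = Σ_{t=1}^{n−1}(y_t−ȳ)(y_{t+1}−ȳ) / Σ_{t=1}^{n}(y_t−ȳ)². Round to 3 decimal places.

Mean ȳ = (0 − 2 + 1 − 1 + 0 − 1 + 0 − 1 + 0 + 0 + 2)/11 = -0.1818
Numerator Σ_{t=1}^{10}(y_t−ȳ)(y_{t+1}−ȳ) = -3.7603
Denominator Σ(y_t−ȳ)² = 11.6364
r_1 = -3.7603 / 11.6364 = -0.323

-0.323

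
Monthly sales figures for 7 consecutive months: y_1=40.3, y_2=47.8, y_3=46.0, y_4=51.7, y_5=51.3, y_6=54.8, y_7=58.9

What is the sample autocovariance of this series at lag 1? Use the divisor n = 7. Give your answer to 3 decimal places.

10.616

Mean ȳ = (40.3 + 47.8 + 46.0 + 51.7 + 51.3 + 54.8 + 58.9)/7 = 50.1143
Σ_{t=1}^{6}(y_t−ȳ)(y_{t+1}−ȳ) = 74.3141
γ_1 = 74.3141 / 7 = 10.616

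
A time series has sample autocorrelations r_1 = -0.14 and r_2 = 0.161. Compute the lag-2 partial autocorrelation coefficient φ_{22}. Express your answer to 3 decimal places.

0.144

φ_{22} = (r_2 − r_1²) / (1 − r_1²)
r_1² = (-0.14)² = 0.0196
Numerator = 0.161 − 0.0196 = 0.1414; denominator = 1 − 0.0196 = 0.9804
φ_{22} = 0.1414 / 0.9804 = 0.144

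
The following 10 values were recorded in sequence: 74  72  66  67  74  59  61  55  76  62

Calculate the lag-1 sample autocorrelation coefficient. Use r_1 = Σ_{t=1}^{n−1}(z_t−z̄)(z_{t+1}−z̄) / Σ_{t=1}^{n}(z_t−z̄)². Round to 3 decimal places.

-0.130

Mean z̄ = (74 + 72 + 66 + 67 + 74 + 59 + 61 + 55 + 76 + 62)/10 = 66.6000
Numerator Σ_{t=1}^{9}(z_t−z̄)(z_{t+1}−z̄) = -61.5600
Denominator Σ(z_t−z̄)² = 472.4000
r_1 = -61.5600 / 472.4000 = -0.130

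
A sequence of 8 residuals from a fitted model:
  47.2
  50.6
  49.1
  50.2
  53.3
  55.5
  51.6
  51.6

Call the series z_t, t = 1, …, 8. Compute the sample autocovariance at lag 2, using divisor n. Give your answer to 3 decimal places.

Mean z̄ = (47.2 + 50.6 + 49.1 + 50.2 + 53.3 + 55.5 + 51.6 + 51.6)/8 = 51.1375
Deviations: -3.9375, -0.5375, -2.0375, -0.9375, 2.1625, 4.3625, 0.4625, 0.4625
Σ_{t=1}^{6}(z_t−z̄)(z_{t+2}−z̄) = 3.0484
γ_2 = 3.0484 / 8 = 0.381

0.381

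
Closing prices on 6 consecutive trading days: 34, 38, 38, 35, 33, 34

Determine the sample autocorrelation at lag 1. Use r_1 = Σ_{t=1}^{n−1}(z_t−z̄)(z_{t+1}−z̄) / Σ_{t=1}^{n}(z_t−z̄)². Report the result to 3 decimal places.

Mean z̄ = (34 + 38 + 38 + 35 + 33 + 34)/6 = 35.3333
Deviations from mean: -1.3333, 2.6667, 2.6667, -0.3333, -2.3333, -1.3333
Σ(z_t−z̄)(z_{t+1}−z̄) = (-3.5556) + (7.1111) + (-0.8889) + (0.7778) + (3.1111) = 6.5556
Denominator Σ(z_t−z̄)² = 23.3333
r_1 = 6.5556 / 23.3333 = 0.281

0.281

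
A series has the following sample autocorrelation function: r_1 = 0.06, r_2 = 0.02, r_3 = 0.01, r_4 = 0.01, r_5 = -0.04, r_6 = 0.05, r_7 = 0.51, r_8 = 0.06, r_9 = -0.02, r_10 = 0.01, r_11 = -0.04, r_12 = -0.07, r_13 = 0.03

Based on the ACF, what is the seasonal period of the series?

The largest autocorrelation is r_7 = 0.51; the remaining lags stay at or below 0.06.
The dominant spike at lag 7 indicates a seasonal period of 7.

7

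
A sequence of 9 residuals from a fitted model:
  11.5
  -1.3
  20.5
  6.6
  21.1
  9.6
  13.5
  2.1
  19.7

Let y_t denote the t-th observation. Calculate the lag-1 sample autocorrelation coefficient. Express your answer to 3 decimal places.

Mean ȳ = (11.5 − 1.3 + 20.5 + 6.6 + 21.1 + 9.6 + 13.5 + 2.1 + 19.7)/9 = 11.4778
Numerator Σ_{t=1}^{8}(y_t−ȳ)(y_{t+1}−ȳ) = -324.4472
Denominator Σ(y_t−ȳ)² = 524.2156
r_1 = -324.4472 / 524.2156 = -0.619

-0.619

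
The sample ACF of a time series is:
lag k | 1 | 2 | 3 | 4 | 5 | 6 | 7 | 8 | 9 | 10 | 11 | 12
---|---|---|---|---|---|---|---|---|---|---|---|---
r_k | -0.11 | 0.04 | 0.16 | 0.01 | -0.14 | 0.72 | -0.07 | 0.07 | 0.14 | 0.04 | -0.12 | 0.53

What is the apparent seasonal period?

6

The largest autocorrelation is r_6 = 0.72, with a weaker echo at lag 12 (0.53); the remaining lags stay at or below 0.16.
The dominant spike at lag 6 indicates a seasonal period of 6.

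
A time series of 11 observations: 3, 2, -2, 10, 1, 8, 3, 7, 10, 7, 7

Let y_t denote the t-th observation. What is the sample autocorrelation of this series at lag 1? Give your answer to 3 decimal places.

Mean ȳ = (3 + 2 − 2 + 10 + 1 + 8 + 3 + 7 + 10 + 7 + 7)/11 = 5.0909
Numerator Σ_{t=1}^{10}(y_t−ȳ)(y_{t+1}−ȳ) = -26.0992
Denominator Σ(y_t−ȳ)² = 152.9091
r_1 = -26.0992 / 152.9091 = -0.171

-0.171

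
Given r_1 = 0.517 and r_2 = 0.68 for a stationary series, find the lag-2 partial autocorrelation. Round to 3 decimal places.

φ_{22} = (r_2 − r_1²) / (1 − r_1²)
r_1² = (0.517)² = 0.267289
Numerator = 0.68 − 0.2673 = 0.4127; denominator = 1 − 0.2673 = 0.7327
φ_{22} = 0.4127 / 0.7327 = 0.563

0.563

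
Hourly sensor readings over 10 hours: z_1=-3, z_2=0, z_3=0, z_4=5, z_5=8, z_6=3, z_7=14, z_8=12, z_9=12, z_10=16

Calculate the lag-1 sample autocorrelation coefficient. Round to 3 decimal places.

0.511

Mean z̄ = (-3 + 0 + 0 + 5 + 8 + 3 + 14 + 12 + 12 + 16)/10 = 6.7000
Numerator Σ_{t=1}^{9}(z_t−z̄)(z_{t+1}−z̄) = 203.3100
Denominator Σ(z_t−z̄)² = 398.1000
r_1 = 203.3100 / 398.1000 = 0.511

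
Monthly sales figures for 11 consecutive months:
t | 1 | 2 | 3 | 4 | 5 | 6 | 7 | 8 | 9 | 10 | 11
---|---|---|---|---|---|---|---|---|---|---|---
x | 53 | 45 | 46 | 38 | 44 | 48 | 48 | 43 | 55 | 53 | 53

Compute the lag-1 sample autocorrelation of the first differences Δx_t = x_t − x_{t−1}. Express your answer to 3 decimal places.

-0.350

First differences Δx: -8, 1, -8, 6, 4, 0, -5, 12, -2, 0
Mean of differences = 0.0000
Numerator Σ(Δx_t−Δx̄)(Δx_{t+1}−Δx̄) = -124.0000
Denominator Σ(Δx_t−Δx̄)² = 354.0000
r_1(Δx) = -124.0000 / 354.0000 = -0.350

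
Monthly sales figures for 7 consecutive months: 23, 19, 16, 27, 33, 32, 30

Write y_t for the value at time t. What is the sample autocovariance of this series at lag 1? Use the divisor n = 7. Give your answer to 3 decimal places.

Mean ȳ = (23 + 19 + 16 + 27 + 33 + 32 + 30)/7 = 25.7143
Σ_{t=1}^{6}(y_t−ȳ)(y_{t+1}−ȳ) = 153.0612
γ_1 = 153.0612 / 7 = 21.866

21.866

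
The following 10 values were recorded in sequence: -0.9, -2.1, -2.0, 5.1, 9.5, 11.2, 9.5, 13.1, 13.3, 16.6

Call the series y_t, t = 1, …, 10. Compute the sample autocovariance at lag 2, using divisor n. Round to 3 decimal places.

16.242

Mean ȳ = (-0.9 − 2.1 − 2.0 + 5.1 + 9.5 + 11.2 + 9.5 + 13.1 + 13.3 + 16.6)/10 = 7.3300
Σ_{t=1}^{8}(y_t−ȳ)(y_{t+2}−ȳ) = 162.4202
γ_2 = 162.4202 / 10 = 16.242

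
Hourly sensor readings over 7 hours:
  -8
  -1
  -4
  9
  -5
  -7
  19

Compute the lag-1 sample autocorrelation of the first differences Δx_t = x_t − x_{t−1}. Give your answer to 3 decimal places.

-0.264

First differences Δx: 7, -3, 13, -14, -2, 26
Mean of differences = 4.5000
Numerator Σ(Δx_t−Δx̄)(Δx_{t+1}−Δx̄) = -259.2500
Denominator Σ(Δx_t−Δx̄)² = 981.5000
r_1(Δx) = -259.2500 / 981.5000 = -0.264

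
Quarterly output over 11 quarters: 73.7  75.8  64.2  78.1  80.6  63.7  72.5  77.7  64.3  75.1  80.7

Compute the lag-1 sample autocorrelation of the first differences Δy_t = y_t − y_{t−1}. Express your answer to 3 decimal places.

-0.428

First differences Δy: 2.1, -11.6, 13.9, 2.5, -16.9, 8.8, 5.2, -13.4, 10.8, 5.6
Mean of differences = 0.7000
Numerator Σ(Δy_t−Δȳ)(Δy_{t+1}−Δȳ) = -449.9800
Denominator Σ(Δy_t−Δȳ)² = 1051.1800
r_1(Δy) = -449.9800 / 1051.1800 = -0.428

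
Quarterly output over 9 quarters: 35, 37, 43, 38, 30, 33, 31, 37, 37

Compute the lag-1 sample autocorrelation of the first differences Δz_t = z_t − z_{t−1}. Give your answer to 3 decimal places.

-0.113

First differences Δz: 2, 6, -5, -8, 3, -2, 6, 0
Mean of differences = 0.2500
Numerator Σ(Δz_t−Δz̄)(Δz_{t+1}−Δz̄) = -20.0625
Denominator Σ(Δz_t−Δz̄)² = 177.5000
r_1(Δz) = -20.0625 / 177.5000 = -0.113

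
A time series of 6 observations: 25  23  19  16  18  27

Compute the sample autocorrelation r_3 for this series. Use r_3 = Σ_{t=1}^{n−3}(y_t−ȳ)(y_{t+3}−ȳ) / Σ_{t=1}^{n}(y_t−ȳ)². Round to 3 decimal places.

-0.411

Mean ȳ = (25 + 23 + 19 + 16 + 18 + 27)/6 = 21.3333
Deviations from mean: 3.6667, 1.6667, -2.3333, -5.3333, -3.3333, 5.6667
Σ(y_t−ȳ)(y_{t+3}−ȳ) = (-19.5556) + (-5.5556) + (-13.2222) = -38.3333
Denominator Σ(y_t−ȳ)² = 93.3333
r_3 = -38.3333 / 93.3333 = -0.411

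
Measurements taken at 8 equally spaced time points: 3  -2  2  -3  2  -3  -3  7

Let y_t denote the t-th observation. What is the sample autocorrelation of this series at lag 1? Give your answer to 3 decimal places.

Mean ȳ = (3 − 2 + 2 − 3 + 2 − 3 − 3 + 7)/8 = 0.3750
Deviations from mean: 2.6250, -2.3750, 1.6250, -3.3750, 1.6250, -3.3750, -3.3750, 6.6250
Numerator Σ_{t=1}^{7}(y_t−ȳ)(y_{t+1}−ȳ) = -37.5156
Denominator Σ(y_t−ȳ)² = 95.8750
r_1 = -37.5156 / 95.8750 = -0.391

-0.391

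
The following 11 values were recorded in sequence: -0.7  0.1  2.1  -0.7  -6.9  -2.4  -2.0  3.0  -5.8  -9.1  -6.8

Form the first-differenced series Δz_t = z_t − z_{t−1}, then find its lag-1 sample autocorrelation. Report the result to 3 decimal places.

-0.211

First differences Δz: 0.8, 2.0, -2.8, -6.2, 4.5, 0.4, 5.0, -8.8, -3.3, 2.3
Mean of differences = -0.6100
Numerator Σ(Δz_t−Δz̄)(Δz_{t+1}−Δz̄) = -39.2741
Denominator Σ(Δz_t−Δz̄)² = 186.2290
r_1(Δz) = -39.2741 / 186.2290 = -0.211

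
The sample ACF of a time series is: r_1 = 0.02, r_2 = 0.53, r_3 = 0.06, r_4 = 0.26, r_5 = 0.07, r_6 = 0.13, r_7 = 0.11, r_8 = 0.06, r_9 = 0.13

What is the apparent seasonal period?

2

The largest autocorrelation is r_2 = 0.53, with a weaker echo at lag 4 (0.26); the remaining lags stay at or below 0.13.
The dominant spike at lag 2 indicates a seasonal period of 2.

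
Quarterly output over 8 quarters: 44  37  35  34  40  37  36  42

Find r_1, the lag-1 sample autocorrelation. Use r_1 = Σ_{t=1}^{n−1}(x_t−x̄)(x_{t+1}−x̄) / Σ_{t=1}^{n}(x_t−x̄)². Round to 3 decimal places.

-0.068

Mean x̄ = (44 + 37 + 35 + 34 + 40 + 37 + 36 + 42)/8 = 38.1250
Deviations from mean: 5.8750, -1.1250, -3.1250, -4.1250, 1.8750, -1.1250, -2.1250, 3.8750
Σ(x_t−x̄)(x_{t+1}−x̄) = (-6.6094) + (3.5156) + (12.8906) + (-7.7344) + (-2.1094) + (2.3906) + (-8.2344) = -5.8906
Denominator Σ(x_t−x̄)² = 86.8750
r_1 = -5.8906 / 86.8750 = -0.068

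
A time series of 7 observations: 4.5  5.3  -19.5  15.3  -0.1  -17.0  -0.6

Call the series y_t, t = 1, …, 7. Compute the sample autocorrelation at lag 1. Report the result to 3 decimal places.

-0.428

Mean ȳ = (4.5 + 5.3 − 19.5 + 15.3 − 0.1 − 17.0 − 0.6)/7 = -1.7286
Σ(y_t−ȳ)(y_{t+1}−ȳ) = (43.7780) + (-124.9078) + (-302.6220) + (27.7322) + (-24.8706) + (-17.2349) = -398.1251
Denominator Σ(y_t−ȳ)² = 931.1343
r_1 = -398.1251 / 931.1343 = -0.428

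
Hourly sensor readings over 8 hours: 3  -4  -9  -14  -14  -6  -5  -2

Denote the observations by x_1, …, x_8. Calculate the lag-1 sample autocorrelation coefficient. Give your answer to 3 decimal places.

Mean x̄ = (3 − 4 − 9 − 14 − 14 − 6 − 5 − 2)/8 = -6.3750
Σ(x_t−x̄)(x_{t+1}−x̄) = (22.2656) + (-6.2344) + (20.0156) + (58.1406) + (-2.8594) + (0.5156) + (6.0156) = 97.8594
Denominator Σ(x_t−x̄)² = 237.8750
r_1 = 97.8594 / 237.8750 = 0.411

0.411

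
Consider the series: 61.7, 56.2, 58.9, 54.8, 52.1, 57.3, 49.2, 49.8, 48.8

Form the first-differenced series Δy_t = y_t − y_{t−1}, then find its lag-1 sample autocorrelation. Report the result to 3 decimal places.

First differences Δy: -5.5, 2.7, -4.1, -2.7, 5.2, -8.1, 0.6, -1.0
Mean of differences = -1.6125
Numerator Σ(Δy_t−Δȳ)(Δy_{t+1}−Δȳ) = -89.3902
Denominator Σ(Δy_t−Δȳ)² = 134.8488
r_1(Δy) = -89.3902 / 134.8488 = -0.663

-0.663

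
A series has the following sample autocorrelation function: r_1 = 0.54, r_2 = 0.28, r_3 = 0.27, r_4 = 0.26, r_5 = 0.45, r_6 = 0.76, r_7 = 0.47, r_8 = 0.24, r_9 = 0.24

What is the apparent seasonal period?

6

The largest autocorrelation is r_6 = 0.76; the remaining lags stay at or below 0.54. The elevated value at lag 1 (0.54), dropping to 0.28 at lag 2, reflects decaying short-term dependence rather than seasonality.
The dominant spike at lag 6 indicates a seasonal period of 6.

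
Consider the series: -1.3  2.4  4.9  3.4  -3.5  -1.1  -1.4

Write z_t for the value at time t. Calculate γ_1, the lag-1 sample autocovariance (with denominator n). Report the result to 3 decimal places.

2.227

Mean z̄ = (-1.3 + 2.4 + 4.9 + 3.4 − 3.5 − 1.1 − 1.4)/7 = 0.4857
Σ_{t=1}^{6}(z_t−z̄)(z_{t+1}−z̄) = 15.5912
γ_1 = 15.5912 / 7 = 2.227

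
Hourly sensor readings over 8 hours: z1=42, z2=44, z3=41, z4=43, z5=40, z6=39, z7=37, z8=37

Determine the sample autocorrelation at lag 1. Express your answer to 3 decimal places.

Mean z̄ = (42 + 44 + 41 + 43 + 40 + 39 + 37 + 37)/8 = 40.3750
Deviations from mean: 1.6250, 3.6250, 0.6250, 2.6250, -0.3750, -1.3750, -3.3750, -3.3750
Σ(z_t−z̄)(z_{t+1}−z̄) = (5.8906) + (2.2656) + (1.6406) + (-0.9844) + (0.5156) + (4.6406) + (11.3906) = 25.3594
Denominator Σ(z_t−z̄)² = 47.8750
r_1 = 25.3594 / 47.8750 = 0.530

0.530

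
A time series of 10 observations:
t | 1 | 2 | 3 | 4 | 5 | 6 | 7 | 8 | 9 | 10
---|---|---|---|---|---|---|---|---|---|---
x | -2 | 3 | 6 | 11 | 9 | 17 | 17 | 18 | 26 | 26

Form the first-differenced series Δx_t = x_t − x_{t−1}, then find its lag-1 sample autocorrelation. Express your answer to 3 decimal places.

-0.660

First differences Δx: 5, 3, 5, -2, 8, 0, 1, 8, 0
Mean of differences = 3.1111
Numerator Σ(Δx_t−Δx̄)(Δx_{t+1}−Δx̄) = -69.2346
Denominator Σ(Δx_t−Δx̄)² = 104.8889
r_1(Δx) = -69.2346 / 104.8889 = -0.660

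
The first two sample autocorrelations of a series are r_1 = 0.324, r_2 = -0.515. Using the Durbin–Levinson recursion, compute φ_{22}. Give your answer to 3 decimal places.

φ_{22} = (r_2 − r_1²) / (1 − r_1²)
r_1² = (0.324)² = 0.104976
Numerator = -0.515 − 0.1050 = -0.6200; denominator = 1 − 0.1050 = 0.8950
φ_{22} = -0.6200 / 0.8950 = -0.693

-0.693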